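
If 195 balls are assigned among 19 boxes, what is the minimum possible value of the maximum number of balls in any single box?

11

Pigeonhole: the 19 boxes are the holes and the 195 balls are the pigeons.
If every box held at most 10 balls, the total would be at most 19 × 10 = 190, which is less than 195.
So some box holds at least ⌈195/19⌉ = 11 balls.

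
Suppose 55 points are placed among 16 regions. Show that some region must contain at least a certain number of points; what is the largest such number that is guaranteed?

4

By the pigeonhole principle, the 16 regions are the holes and the 55 points are the pigeons.
If every region held at most 3 points, the total would be at most 16 × 3 = 48, which is less than 55.
So some region holds at least ⌈55/16⌉ = 4 points.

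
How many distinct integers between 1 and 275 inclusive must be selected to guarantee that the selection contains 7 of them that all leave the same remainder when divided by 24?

145

Pigeonhole: the 24 residue classes mod 24 are the pigeonholes.
With 144 integers one could put 6 in each residue class and have no class reach 7.
The 145th integer pushes some class to 7, so 24·6 + 1 = 145.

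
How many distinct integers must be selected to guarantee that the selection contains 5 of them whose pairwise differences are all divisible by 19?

Integers whose pairwise differences are multiples of 19 are exactly those sharing a remainder mod 19. The 19 residue classes mod 19 are the pigeonholes.
With 76 integers one could put 4 in each residue class and have no class reach 5.
The 77th integer pushes some class to 5, so 19·4 + 1 = 77.

77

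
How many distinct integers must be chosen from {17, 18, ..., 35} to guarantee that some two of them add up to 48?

13

Group the elements by complementary pair {x, 48−x}: {17,31}, {18,30}, {19,29}, …, giving 7 two-element pairs, the single value 24 (it cannot pair with itself since the integers are distinct), and 4 integers whose partner 48−x falls outside [17,35].
By pigeonhole, treating each of those 12 groups as a pigeonhole, one can pick one integer per group — 12 integers — with no two summing to 48.
The 13th integer lands in an occupied pair, forcing a sum of 48.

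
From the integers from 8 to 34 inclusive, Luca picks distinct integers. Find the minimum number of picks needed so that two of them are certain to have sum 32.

20

Two chosen integers sum to 32 exactly when both halves of some pair {x, 32−x} with 8 ≤ x ≤ 32−x ≤ 24 are chosen — 8 such pairs.
The remaining 11 elements (those with no distinct partner in range) can never complete a 32-sum, so the worst case takes all of them and one from each pair: 11 + 8 = 19.
The 20th integer has to be the second member of some pair, so 19 + 1 = 20.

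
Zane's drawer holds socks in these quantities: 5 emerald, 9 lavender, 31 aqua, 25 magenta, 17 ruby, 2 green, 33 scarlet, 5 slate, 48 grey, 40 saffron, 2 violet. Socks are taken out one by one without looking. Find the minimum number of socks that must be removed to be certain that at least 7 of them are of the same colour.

57

An adversary could hand out at most 6 socks per colour (4 colours run out sooner): 5 + 6 + 6 + 6 + 6 + 2 + 6 + 5 + 6 + 6 + 2 = 56 socks and still no colour has 7.
By the pigeonhole principle, one more sock lands in a colour already at 6, so 57 draws are enough and 56 are not.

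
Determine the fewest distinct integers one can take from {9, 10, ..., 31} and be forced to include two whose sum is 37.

14

Group the elements by complementary pair {x, 37−x}: {9,28}, {10,27}, {11,26}, …, giving 10 two-element pairs and 3 integers whose partner 37−x falls outside [9,31].
Pigeonhole: treating each of those 13 groups as a pigeonhole, one can pick one integer per group — 13 integers — with no two summing to 37.
The 14th integer lands in an occupied pair, forcing a sum of 37.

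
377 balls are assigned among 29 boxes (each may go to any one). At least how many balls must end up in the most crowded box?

13

By the pigeonhole principle, the 29 boxes are the holes and the 377 balls are the pigeons.
If every box held at most 12 balls, the total would be at most 29 × 12 = 348, which is less than 377.
So some box holds at least ⌈377/29⌉ = 13 balls.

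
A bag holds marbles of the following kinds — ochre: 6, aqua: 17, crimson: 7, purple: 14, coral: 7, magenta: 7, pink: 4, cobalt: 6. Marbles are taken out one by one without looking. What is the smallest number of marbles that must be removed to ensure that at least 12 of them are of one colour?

Put each drawn marble into a box by colour. The largest draw with every box below 12 takes min(count, 11) from each colour; colours with fewer than 11 contribute all they have.
Σ min(cᵢ, 11) = 6 + 11 + 7 + 11 + 7 + 7 + 4 + 6 = 59.
Draw number 59 + 1 = 60 must push one box to 12.

60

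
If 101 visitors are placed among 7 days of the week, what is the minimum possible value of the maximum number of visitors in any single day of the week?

The 7 days of the week are the holes and the 101 visitors are the pigeons.
If every day of the week held at most 14 visitors, the total would be at most 7 × 14 = 98, which is less than 101.
So some day of the week holds at least ⌈101/7⌉ = 15 visitors.

15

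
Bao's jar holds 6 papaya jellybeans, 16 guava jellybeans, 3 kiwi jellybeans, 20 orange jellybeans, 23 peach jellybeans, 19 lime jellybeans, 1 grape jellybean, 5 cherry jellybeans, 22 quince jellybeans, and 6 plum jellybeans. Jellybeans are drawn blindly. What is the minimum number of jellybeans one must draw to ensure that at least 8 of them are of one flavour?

57

An adversary could hand out at most 7 jellybeans per flavour (5 flavours run out sooner): 6 + 7 + 3 + 7 + 7 + 7 + 1 + 5 + 7 + 6 = 56 jellybeans and still no flavour has 8.
One more jellybean lands in a flavour already at 7, so 57 draws are enough and 56 are not.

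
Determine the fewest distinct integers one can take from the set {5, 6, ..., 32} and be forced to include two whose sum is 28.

Two chosen integers sum to 28 exactly when both halves of some pair {x, 28−x} with 5 ≤ x ≤ 28−x ≤ 23 are chosen — 9 such pairs.
The remaining 10 elements (those with no distinct partner in range) can never complete a 28-sum, so the worst case takes all of them and one from each pair: 10 + 9 = 19.
The 20th integer has to be the second member of some pair, so 19 + 1 = 20.

20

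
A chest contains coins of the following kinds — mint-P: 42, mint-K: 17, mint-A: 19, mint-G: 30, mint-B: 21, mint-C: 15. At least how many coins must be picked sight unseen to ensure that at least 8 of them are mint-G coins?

In the worst case for collecting mint-G coins, every non-mint-G coin comes out first.
There are 42 + 17 + 19 + 21 + 15 = 114 non-mint-G coins altogether.
After those, each further coin must be mint-G, so 114 + 8 = 122 draws guarantee 8 mint-G coins.

122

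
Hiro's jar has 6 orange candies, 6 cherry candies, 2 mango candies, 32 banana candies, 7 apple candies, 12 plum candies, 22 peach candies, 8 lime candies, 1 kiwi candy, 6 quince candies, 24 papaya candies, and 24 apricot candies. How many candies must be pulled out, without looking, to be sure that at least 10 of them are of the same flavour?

82

The 12 flavours are the holes; the candies drawn are the pigeons.
To avoid 10 of any one flavour, the worst case takes at most 9 of each flavour, or every candy of a flavour that has fewer than 9.
That gives 6 + 6 + 2 + 9 + 7 + 9 + 9 + 8 + 1 + 6 + 9 + 9 = 81 candies with no flavour reaching 10.
The next candy forces some flavour to 10, so 81 + 1 = 82.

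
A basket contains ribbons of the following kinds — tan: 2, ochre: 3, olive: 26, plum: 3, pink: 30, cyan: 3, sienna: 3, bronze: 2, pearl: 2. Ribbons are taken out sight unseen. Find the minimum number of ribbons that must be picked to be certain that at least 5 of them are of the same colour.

The 9 colours are the holes; the ribbons drawn are the pigeons.
To avoid 5 of any one colour, the worst case takes at most 4 of each colour, or every ribbon of a colour that has fewer than 4.
That gives 2 + 3 + 4 + 3 + 4 + 3 + 3 + 2 + 2 = 26 ribbons with no colour reaching 5.
The next ribbon forces some colour to 5, so 26 + 1 = 27.

27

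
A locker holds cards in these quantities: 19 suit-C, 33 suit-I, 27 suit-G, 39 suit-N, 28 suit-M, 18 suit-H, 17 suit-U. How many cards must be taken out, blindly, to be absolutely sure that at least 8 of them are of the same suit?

The 7 suits are the holes; the cards drawn are the pigeons.
To avoid 8 of any one suit, the worst case takes at most 7 of each suit.
That gives 7 + 7 + 7 + 7 + 7 + 7 + 7 = 49 cards with no suit reaching 8.
The next card forces some suit to 8, so 49 + 1 = 50.

50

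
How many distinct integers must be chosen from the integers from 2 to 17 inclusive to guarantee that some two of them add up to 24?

Two chosen integers sum to 24 exactly when both halves of some pair {x, 24−x} with 7 ≤ x ≤ 24−x ≤ 17 are chosen — 5 such pairs.
The remaining 6 elements (those with no distinct partner in range) can never complete a 24-sum, so the worst case takes all of them and one from each pair: 6 + 5 = 11.
The 12th integer has to be the second member of some pair, so 11 + 1 = 12.

12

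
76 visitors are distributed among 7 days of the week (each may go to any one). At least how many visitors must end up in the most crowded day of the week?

By the pigeonhole principle, the 7 days of the week are the holes and the 76 visitors are the pigeons.
If every day of the week held at most 10 visitors, the total would be at most 7 × 10 = 70, which is less than 76.
So some day of the week holds at least ⌈76/7⌉ = 11 visitors.

11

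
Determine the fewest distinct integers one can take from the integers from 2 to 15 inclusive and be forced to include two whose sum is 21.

10

A set avoiding the sum 21 can contain at most one of each pair {x, 21−x}, plus the 4 elements whose complement lies outside the range.
The integers 2, …, 10 (9 of them) are such a set: any two sum to at least 2+3 = 5 and at most 9+10 = 19 < 21.
Any 10th integer completes one of the 5 pairs, so 10 choices force a sum of 21.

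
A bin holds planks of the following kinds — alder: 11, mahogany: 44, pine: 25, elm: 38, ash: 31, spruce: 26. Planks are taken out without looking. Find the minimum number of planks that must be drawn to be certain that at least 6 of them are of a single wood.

An adversary could hand out at most 5 planks per wood: 5 + 5 + 5 + 5 + 5 + 5 = 30 planks and still no wood has 6.
One more plank lands in a wood already at 5, so 31 draws are enough and 30 are not.

31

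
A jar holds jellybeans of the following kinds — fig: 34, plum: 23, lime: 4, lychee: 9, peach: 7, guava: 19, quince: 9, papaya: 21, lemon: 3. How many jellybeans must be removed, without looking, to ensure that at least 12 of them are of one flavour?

The 9 flavours are the holes; the jellybeans drawn are the pigeons.
To avoid 12 of any one flavour, the worst case takes at most 11 of each flavour, or every jellybean of a flavour that has fewer than 11.
That gives 11 + 11 + 4 + 9 + 7 + 11 + 9 + 11 + 3 = 76 jellybeans with no flavour reaching 12.
The next jellybean forces some flavour to 12, so 76 + 1 = 77.

77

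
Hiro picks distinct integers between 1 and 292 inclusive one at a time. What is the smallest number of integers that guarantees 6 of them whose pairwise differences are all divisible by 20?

Integers whose pairwise differences are multiples of 20 are exactly those sharing a remainder mod 20. The 20 residue classes mod 20 are the pigeonholes.
With 100 integers one could put 5 in each residue class and have no class reach 6.
The 101st integer pushes some class to 6, so 20·5 + 1 = 101.

101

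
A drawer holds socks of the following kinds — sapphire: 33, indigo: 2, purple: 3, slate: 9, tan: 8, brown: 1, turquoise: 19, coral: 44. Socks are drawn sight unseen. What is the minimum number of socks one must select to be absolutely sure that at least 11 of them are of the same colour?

54

The 8 colours are the holes; the socks drawn are the pigeons.
To avoid 11 of any one colour, the worst case takes at most 10 of each colour, or every sock of a colour that has fewer than 10.
That gives 10 + 2 + 3 + 9 + 8 + 1 + 10 + 10 = 53 socks with no colour reaching 11.
The next sock forces some colour to 11, so 53 + 1 = 54.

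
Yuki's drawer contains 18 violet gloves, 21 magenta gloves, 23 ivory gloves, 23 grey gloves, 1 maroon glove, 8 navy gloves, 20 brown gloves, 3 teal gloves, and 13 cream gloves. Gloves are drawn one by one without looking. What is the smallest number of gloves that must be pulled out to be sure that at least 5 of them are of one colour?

An adversary could hand out at most 4 gloves per colour (maroon, teal run out sooner): 4 + 4 + 4 + 4 + 1 + 4 + 4 + 3 + 4 = 32 gloves and still no colour has 5.
One more glove lands in a colour already at 4, so 33 draws are enough and 32 are not.

33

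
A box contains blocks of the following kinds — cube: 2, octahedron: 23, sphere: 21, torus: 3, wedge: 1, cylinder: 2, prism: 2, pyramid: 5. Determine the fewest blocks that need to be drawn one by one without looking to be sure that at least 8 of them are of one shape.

30

By pigeonhole, put each drawn block into a box by shape. The largest draw with every box below 8 takes min(count, 7) from each shape; shapes with fewer than 7 contribute all they have.
Σ min(cᵢ, 7) = 2 + 7 + 7 + 3 + 1 + 2 + 2 + 5 = 29.
Draw number 29 + 1 = 30 must push one box to 8.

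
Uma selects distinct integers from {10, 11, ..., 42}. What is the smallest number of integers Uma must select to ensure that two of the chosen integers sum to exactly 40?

A set avoiding the sum 40 can contain at most one of each pair {x, 40−x}, plus the 13 elements whose complement lies outside the range or equal to its own complement.
The integers 20, …, 42 (23 of them) are such a set: any two sum to at least 20+21 = 41 > 40.
Any 24th integer completes one of the 10 pairs, so 24 choices force a sum of 40.

24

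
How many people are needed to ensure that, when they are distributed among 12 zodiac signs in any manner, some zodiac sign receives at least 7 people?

73

With 72 people one could put exactly 6 in each of the 12 zodiac signs, and no zodiac sign would reach 7.
Pigeonhole: one more person must land in a zodiac sign that already has 6, giving it 7.
So 12 × 6 + 1 = 73 people are required.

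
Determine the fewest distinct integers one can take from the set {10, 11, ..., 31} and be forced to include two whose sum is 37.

14

A set avoiding the sum 37 can contain at most one of each pair {x, 37−x}, plus the 4 elements whose complement lies outside the range.
The integers 19, …, 31 (13 of them) are such a set: any two sum to at least 19+20 = 39 > 37.
Any 14th integer completes one of the 9 pairs, so 14 choices force a sum of 37.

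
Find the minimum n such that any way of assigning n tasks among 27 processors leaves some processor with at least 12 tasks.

With 297 tasks one could put exactly 11 in each of the 27 processors, and no processor would reach 12.
One more task must land in a processor that already has 11, giving it 12.
So 27 × 11 + 1 = 298 tasks are required.

298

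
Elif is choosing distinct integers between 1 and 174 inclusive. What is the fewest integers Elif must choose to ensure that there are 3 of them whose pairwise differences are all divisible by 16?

Integers whose pairwise differences are multiples of 16 are exactly those sharing a remainder mod 16. The 16 residue classes mod 16 are the pigeonholes.
With 32 integers one could put 2 in each residue class and have no class reach 3.
The 33rd integer pushes some class to 3, so 16·2 + 1 = 33.

33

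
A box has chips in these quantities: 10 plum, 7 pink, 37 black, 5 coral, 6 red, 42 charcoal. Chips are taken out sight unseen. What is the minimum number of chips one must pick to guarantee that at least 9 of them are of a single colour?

An adversary could hand out at most 8 chips per colour (pink, coral, red run out sooner): 8 + 7 + 8 + 5 + 6 + 8 = 42 chips and still no colour has 9.
One more chip lands in a colour already at 8, so 43 draws are enough and 42 are not.

43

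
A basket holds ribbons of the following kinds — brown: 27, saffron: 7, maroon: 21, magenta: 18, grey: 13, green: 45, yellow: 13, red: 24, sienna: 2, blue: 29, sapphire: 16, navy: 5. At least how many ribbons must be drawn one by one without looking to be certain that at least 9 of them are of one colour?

87

An adversary could hand out at most 8 ribbons per colour (saffron, sienna, navy run out sooner): 8 + 7 + 8 + 8 + 8 + 8 + 8 + 8 + 2 + 8 + 8 + 5 = 86 ribbons and still no colour has 9.
By the pigeonhole principle, one more ribbon lands in a colour already at 8, so 87 draws are enough and 86 are not.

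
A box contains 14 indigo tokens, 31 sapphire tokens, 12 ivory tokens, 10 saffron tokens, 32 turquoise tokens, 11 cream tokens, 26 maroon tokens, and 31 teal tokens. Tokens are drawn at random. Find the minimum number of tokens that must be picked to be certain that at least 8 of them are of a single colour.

57

By pigeonhole, the 8 colours are the holes; the tokens drawn are the pigeons.
To avoid 8 of any one colour, the worst case takes at most 7 of each colour.
That gives 7 + 7 + 7 + 7 + 7 + 7 + 7 + 7 = 56 tokens with no colour reaching 8.
The next token forces some colour to 8, so 56 + 1 = 57.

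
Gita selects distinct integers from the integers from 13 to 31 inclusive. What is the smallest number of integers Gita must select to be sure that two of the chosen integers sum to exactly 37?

A set avoiding the sum 37 can contain at most one of each pair {x, 37−x}, plus the 7 elements whose complement lies outside the range.
The integers 19, …, 31 (13 of them) are such a set: any two sum to at least 19+20 = 39 > 37.
Any 14th integer completes one of the 6 pairs, so 14 choices force a sum of 37.

14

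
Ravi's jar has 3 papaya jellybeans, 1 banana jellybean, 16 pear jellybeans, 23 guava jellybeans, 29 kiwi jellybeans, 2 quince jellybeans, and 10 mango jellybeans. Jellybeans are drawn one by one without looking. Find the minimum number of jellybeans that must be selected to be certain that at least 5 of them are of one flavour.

23

The 7 flavours are the holes; the jellybeans drawn are the pigeons.
To avoid 5 of any one flavour, the worst case takes at most 4 of each flavour, or every jellybean of a flavour that has fewer than 4.
That gives 3 + 1 + 4 + 4 + 4 + 2 + 4 = 22 jellybeans with no flavour reaching 5.
The next jellybean forces some flavour to 5, so 22 + 1 = 23.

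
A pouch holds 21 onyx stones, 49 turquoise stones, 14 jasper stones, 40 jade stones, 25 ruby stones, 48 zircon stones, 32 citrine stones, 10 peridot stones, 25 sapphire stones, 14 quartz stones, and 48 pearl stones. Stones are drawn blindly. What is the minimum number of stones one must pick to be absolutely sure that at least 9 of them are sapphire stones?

In the worst case for collecting sapphire stones, every non-sapphire stone comes out first.
There are 21 + 49 + 14 + 40 + 25 + 48 + 32 + 10 + 14 + 48 = 301 non-sapphire stones altogether.
After those, each further stone must be sapphire, so 301 + 9 = 310 draws guarantee 9 sapphire stones.

310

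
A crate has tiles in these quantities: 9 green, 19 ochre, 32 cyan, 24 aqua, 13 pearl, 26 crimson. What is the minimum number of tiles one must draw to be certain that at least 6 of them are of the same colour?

The 6 colours are the holes; the tiles drawn are the pigeons.
To avoid 6 of any one colour, the worst case takes at most 5 of each colour.
That gives 5 + 5 + 5 + 5 + 5 + 5 = 30 tiles with no colour reaching 6.
The next tile forces some colour to 6, so 30 + 1 = 31.

31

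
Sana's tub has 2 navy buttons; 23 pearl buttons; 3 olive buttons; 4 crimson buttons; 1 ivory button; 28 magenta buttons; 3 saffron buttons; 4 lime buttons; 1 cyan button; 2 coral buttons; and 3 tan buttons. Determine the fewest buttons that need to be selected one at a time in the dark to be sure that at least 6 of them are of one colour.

An adversary could hand out at most 5 buttons per colour (9 colours run out sooner): 2 + 5 + 3 + 4 + 1 + 5 + 3 + 4 + 1 + 2 + 3 = 33 buttons and still no colour has 6.
By pigeonhole, one more button lands in a colour already at 5, so 34 draws are enough and 33 are not.

34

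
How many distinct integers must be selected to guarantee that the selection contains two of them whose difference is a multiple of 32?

Integers whose pairwise differences are multiples of 32 are exactly those sharing a remainder mod 32. The 32 residue classes mod 32 are the pigeonholes.
With 32 integers one could put 1 in each residue class and have no class reach 2.
The 33rd integer pushes some class to 2, so 32·1 + 1 = 33.

33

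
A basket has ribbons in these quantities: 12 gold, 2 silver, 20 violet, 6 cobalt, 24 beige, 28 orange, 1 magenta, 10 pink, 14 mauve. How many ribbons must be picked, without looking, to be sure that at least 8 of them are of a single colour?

52

The 9 colours are the holes; the ribbons drawn are the pigeons.
To avoid 8 of any one colour, the worst case takes at most 7 of each colour, or every ribbon of a colour that has fewer than 7.
That gives 7 + 2 + 7 + 6 + 7 + 7 + 1 + 7 + 7 = 51 ribbons with no colour reaching 8.
The next ribbon forces some colour to 8, so 51 + 1 = 52.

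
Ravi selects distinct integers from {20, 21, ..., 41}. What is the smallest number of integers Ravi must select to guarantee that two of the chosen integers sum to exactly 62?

13

Two chosen integers sum to 62 exactly when both halves of some pair {x, 62−x} with 21 ≤ x ≤ 62−x ≤ 41 are chosen — 10 such pairs.
The remaining 2 elements (those with no distinct partner in range) can never complete a 62-sum, so the worst case takes all of them and one from each pair: 2 + 10 = 12.
The 13th integer has to be the second member of some pair, so 12 + 1 = 13.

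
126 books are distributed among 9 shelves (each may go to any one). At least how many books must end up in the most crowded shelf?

14

The 9 shelves are the holes and the 126 books are the pigeons.
If every shelf held at most 13 books, the total would be at most 9 × 13 = 117, which is less than 126.
So some shelf holds at least ⌈126/9⌉ = 14 books.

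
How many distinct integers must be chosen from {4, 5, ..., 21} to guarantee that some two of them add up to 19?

Two chosen integers sum to 19 exactly when both halves of some pair {x, 19−x} with 4 ≤ x ≤ 19−x ≤ 15 are chosen — 6 such pairs.
The remaining 6 elements (those with no distinct partner in range) can never complete a 19-sum, so the worst case takes all of them and one from each pair: 6 + 6 = 12.
The 13th integer has to be the second member of some pair, so 12 + 1 = 13.

13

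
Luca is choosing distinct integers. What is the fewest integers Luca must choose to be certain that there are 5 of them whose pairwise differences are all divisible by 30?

121

Integers whose pairwise differences are multiples of 30 are exactly those sharing a remainder mod 30. By pigeonhole, the 30 residue classes mod 30 are the pigeonholes.
With 120 integers one could put 4 in each residue class and have no class reach 5.
The 121st integer pushes some class to 5, so 30·4 + 1 = 121.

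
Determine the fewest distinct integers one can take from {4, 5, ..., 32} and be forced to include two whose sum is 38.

Two chosen integers sum to 38 exactly when both halves of some pair {x, 38−x} with 6 ≤ x ≤ 38−x ≤ 32 are chosen — 13 such pairs.
The remaining 3 elements (those with no distinct partner in range) can never complete a 38-sum, so the worst case takes all of them and one from each pair: 3 + 13 = 16.
The 17th integer has to be the second member of some pair, so 16 + 1 = 17.

17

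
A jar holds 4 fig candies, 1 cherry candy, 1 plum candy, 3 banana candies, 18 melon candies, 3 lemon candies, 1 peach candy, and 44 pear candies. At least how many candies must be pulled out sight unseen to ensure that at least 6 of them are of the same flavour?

24

Put each drawn candy into a box by flavour. The largest draw with every box below 6 takes min(count, 5) from each flavour; flavours with fewer than 5 contribute all they have.
Σ min(cᵢ, 5) = 4 + 1 + 1 + 3 + 5 + 3 + 1 + 5 = 23.
Draw number 23 + 1 = 24 must push one box to 6.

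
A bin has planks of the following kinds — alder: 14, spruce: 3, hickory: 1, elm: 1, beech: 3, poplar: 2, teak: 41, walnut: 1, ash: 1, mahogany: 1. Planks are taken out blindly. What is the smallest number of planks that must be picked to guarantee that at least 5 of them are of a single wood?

22

Pigeonhole: put each drawn plank into a box by wood. The largest draw with every box below 5 takes min(count, 4) from each wood; woods with fewer than 4 contribute all they have.
Σ min(cᵢ, 4) = 4 + 3 + 1 + 1 + 3 + 2 + 4 + 1 + 1 + 1 = 21.
Draw number 21 + 1 = 22 must push one box to 5.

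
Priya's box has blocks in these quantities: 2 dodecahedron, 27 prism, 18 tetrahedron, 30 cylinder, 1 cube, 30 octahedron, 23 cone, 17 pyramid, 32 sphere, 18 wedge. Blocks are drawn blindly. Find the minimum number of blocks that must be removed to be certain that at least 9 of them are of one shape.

68

An adversary could hand out at most 8 blocks per shape (dodecahedron, cube run out sooner): 2 + 8 + 8 + 8 + 1 + 8 + 8 + 8 + 8 + 8 = 67 blocks and still no shape has 9.
By the pigeonhole principle, one more block lands in a shape already at 8, so 68 draws are enough and 67 are not.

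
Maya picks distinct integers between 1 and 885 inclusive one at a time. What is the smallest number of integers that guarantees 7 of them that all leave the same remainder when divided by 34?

Pigeonhole: the 34 residue classes mod 34 are the pigeonholes.
With 204 integers one could put 6 in each residue class and have no class reach 7.
The 205th integer pushes some class to 7, so 34·6 + 1 = 205.

205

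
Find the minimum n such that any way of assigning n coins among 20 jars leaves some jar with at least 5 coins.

81

With 80 coins one could put exactly 4 in each of the 20 jars, and no jar would reach 5.
One more coin must land in a jar that already has 4, giving it 5.
So 20 × 4 + 1 = 81 coins are required.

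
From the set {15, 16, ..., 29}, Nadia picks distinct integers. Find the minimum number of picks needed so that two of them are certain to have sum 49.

Group the elements by complementary pair {x, 49−x}: {20,29}, {21,28}, {22,27}, …, giving 5 two-element pairs and 5 integers whose partner 49−x falls outside [15,29].
Pigeonhole: treating each of those 10 groups as a pigeonhole, one can pick one integer per group — 10 integers — with no two summing to 49.
The 11th integer lands in an occupied pair, forcing a sum of 49.

11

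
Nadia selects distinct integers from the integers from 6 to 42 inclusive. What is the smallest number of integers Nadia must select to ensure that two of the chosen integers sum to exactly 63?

A set avoiding the sum 63 can contain at most one of each pair {x, 63−x}, plus the 15 elements whose complement lies outside the range.
The integers 6, …, 31 (26 of them) are such a set: any two sum to at least 6+7 = 13 and at most 30+31 = 61 < 63.
Pigeonhole: any 27th integer completes one of the 11 pairs, so 27 choices force a sum of 63.

27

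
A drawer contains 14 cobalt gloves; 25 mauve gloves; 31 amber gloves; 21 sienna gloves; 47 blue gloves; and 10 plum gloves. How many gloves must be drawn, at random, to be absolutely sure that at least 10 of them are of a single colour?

Put each drawn glove into a box by colour. The largest draw with every box below 10 takes min(count, 9) from each colour.
Σ min(cᵢ, 9) = 9 + 9 + 9 + 9 + 9 + 9 = 54.
Draw number 54 + 1 = 55 must push one box to 10.

55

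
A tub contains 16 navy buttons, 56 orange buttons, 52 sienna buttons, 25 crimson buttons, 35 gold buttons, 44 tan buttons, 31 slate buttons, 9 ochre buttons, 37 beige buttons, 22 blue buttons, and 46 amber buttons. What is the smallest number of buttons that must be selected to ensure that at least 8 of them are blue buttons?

In the worst case for collecting blue buttons, every non-blue button comes out first.
There are 16 + 56 + 52 + 25 + 35 + 44 + 31 + 9 + 37 + 46 = 351 non-blue buttons altogether.
After those, each further button must be blue, so 351 + 8 = 359 draws guarantee 8 blue buttons.

359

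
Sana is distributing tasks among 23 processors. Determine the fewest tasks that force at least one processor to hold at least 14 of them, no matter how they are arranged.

300

With 299 tasks one could put exactly 13 in each of the 23 processors, and no processor would reach 14.
One more task must land in a processor that already has 13, giving it 14.
So 23 × 13 + 1 = 300 tasks are required.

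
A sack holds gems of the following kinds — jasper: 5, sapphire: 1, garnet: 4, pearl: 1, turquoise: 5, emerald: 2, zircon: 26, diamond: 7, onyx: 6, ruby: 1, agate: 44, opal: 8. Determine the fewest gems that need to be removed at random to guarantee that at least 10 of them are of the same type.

By the pigeonhole principle, put each drawn gem into a box by type. The largest draw with every box below 10 takes min(count, 9) from each type; types with fewer than 9 contribute all they have.
Σ min(cᵢ, 9) = 5 + 1 + 4 + 1 + 5 + 2 + 9 + 7 + 6 + 1 + 9 + 8 = 58.
Draw number 58 + 1 = 59 must push one box to 10.

59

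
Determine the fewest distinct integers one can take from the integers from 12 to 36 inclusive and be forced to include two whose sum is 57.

A set avoiding the sum 57 can contain at most one of each pair {x, 57−x}, plus the 9 elements whose complement lies outside the range.
The integers 12, …, 28 (17 of them) are such a set: any two sum to at least 12+13 = 25 and at most 27+28 = 55 < 57.
Any 18th integer completes one of the 8 pairs, so 18 choices force a sum of 57.

18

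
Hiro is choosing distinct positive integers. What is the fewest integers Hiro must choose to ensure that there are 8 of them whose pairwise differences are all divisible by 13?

Integers whose pairwise differences are multiples of 13 are exactly those sharing a remainder mod 13. The 13 residue classes mod 13 are the pigeonholes.
With 91 integers one could put 7 in each residue class and have no class reach 8.
The 92nd integer pushes some class to 8, so 13·7 + 1 = 92.

92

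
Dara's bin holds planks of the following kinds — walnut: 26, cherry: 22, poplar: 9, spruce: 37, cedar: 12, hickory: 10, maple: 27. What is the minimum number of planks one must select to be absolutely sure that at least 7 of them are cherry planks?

In the worst case for collecting cherry planks, every non-cherry plank comes out first.
There are 26 + 9 + 37 + 12 + 10 + 27 = 121 non-cherry planks altogether.
After those, each further plank must be cherry, so 121 + 7 = 128 draws guarantee 7 cherry planks.

128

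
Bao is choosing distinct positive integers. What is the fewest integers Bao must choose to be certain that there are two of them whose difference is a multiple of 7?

Integers whose pairwise differences are multiples of 7 are exactly those sharing a remainder mod 7. Pigeonhole: the 7 residue classes mod 7 are the pigeonholes.
With 7 integers one could put 1 in each residue class and have no class reach 2.
The 8th integer pushes some class to 2, so 7·1 + 1 = 8.

8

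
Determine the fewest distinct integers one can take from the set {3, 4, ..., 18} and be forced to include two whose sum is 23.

10

Group the elements by complementary pair {x, 23−x}: {5,18}, {6,17}, {7,16}, …, giving 7 two-element pairs and 2 integers whose partner 23−x falls outside [3,18].
By pigeonhole, treating each of those 9 groups as a pigeonhole, one can pick one integer per group — 9 integers — with no two summing to 23.
The 10th integer lands in an occupied pair, forcing a sum of 23.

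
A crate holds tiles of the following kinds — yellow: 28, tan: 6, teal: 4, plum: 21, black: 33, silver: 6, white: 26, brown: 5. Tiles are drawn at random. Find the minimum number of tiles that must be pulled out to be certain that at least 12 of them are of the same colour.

66

By the pigeonhole principle, the 8 colours are the holes; the tiles drawn are the pigeons.
To avoid 12 of any one colour, the worst case takes at most 11 of each colour, or every tile of a colour that has fewer than 11.
That gives 11 + 6 + 4 + 11 + 11 + 6 + 11 + 5 = 65 tiles with no colour reaching 12.
The next tile forces some colour to 12, so 65 + 1 = 66.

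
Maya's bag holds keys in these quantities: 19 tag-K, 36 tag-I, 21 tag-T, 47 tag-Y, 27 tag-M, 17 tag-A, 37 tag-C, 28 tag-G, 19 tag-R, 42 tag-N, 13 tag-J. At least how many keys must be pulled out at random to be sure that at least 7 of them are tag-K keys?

In the worst case for collecting tag-K keys, every non-tag-K key comes out first.
There are 36 + 21 + 47 + 27 + 17 + 37 + 28 + 19 + 42 + 13 = 287 non-tag-K keys altogether.
After those, each further key must be tag-K, so 287 + 7 = 294 draws guarantee 7 tag-K keys.

294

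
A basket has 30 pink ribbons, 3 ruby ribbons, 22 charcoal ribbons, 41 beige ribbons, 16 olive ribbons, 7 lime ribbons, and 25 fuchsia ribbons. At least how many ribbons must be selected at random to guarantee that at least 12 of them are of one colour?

66

By pigeonhole, put each drawn ribbon into a box by colour. The largest draw with every box below 12 takes min(count, 11) from each colour; colours with fewer than 11 contribute all they have.
Σ min(cᵢ, 11) = 11 + 3 + 11 + 11 + 11 + 7 + 11 = 65.
Draw number 65 + 1 = 66 must push one box to 12.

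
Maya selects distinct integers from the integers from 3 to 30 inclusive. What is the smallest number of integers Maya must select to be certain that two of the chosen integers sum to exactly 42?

Group the elements by complementary pair {x, 42−x}: {12,30}, {13,29}, {14,28}, …, giving 9 two-element pairs, the single value 21 (it cannot pair with itself since the integers are distinct), and 9 integers whose partner 42−x falls outside [3,30].
By the pigeonhole principle, treating each of those 19 groups as a pigeonhole, one can pick one integer per group — 19 integers — with no two summing to 42.
The 20th integer lands in an occupied pair, forcing a sum of 42.

20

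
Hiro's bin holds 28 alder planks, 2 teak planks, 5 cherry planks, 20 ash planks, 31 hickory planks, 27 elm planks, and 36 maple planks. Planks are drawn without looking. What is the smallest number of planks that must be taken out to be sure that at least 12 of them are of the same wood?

63

An adversary could hand out at most 11 planks per wood (teak, cherry run out sooner): 11 + 2 + 5 + 11 + 11 + 11 + 11 = 62 planks and still no wood has 12.
One more plank lands in a wood already at 11, so 63 draws are enough and 62 are not.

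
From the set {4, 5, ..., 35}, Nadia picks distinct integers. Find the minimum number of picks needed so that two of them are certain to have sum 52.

24

A set avoiding the sum 52 can contain at most one of each pair {x, 52−x}, plus the 14 elements whose complement lies outside the range or equal to its own complement.
The integers 4, …, 26 (23 of them) are such a set: any two sum to at least 4+5 = 9 and at most 25+26 = 51 < 52.
Any 24th integer completes one of the 9 pairs, so 24 choices force a sum of 52.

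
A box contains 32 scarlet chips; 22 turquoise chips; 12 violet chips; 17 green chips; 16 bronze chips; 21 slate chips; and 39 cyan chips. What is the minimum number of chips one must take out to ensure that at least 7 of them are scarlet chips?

134

In the worst case for collecting scarlet chips, every non-scarlet chip comes out first.
There are 22 + 12 + 17 + 16 + 21 + 39 = 127 non-scarlet chips altogether.
After those, each further chip must be scarlet, so 127 + 7 = 134 draws guarantee 7 scarlet chips.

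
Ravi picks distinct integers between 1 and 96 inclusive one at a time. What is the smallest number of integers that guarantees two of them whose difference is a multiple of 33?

Integers whose pairwise differences are multiples of 33 are exactly those sharing a remainder mod 33. Pigeonhole: the 33 residue classes mod 33 are the pigeonholes.
With 33 integers one could put 1 in each residue class and have no class reach 2.
The 34th integer pushes some class to 2, so 33·1 + 1 = 34.

34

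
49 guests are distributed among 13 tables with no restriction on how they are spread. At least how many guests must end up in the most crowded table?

4

The 13 tables are the holes and the 49 guests are the pigeons.
If every table held at most 3 guests, the total would be at most 13 × 3 = 39, which is less than 49.
So some table holds at least ⌈49/13⌉ = 4 guests.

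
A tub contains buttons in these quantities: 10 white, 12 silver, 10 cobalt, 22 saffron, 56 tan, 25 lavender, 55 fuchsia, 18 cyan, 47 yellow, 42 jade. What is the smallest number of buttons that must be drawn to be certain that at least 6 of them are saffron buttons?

In the worst case for collecting saffron buttons, every non-saffron button comes out first.
There are 10 + 12 + 10 + 56 + 25 + 55 + 18 + 47 + 42 = 275 non-saffron buttons altogether.
After those, each further button must be saffron, so 275 + 6 = 281 draws guarantee 6 saffron buttons.

281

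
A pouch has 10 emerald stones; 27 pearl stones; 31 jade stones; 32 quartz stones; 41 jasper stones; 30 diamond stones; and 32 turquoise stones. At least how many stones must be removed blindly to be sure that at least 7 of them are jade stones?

179

In the worst case for collecting jade stones, every non-jade stone comes out first.
There are 10 + 27 + 32 + 41 + 30 + 32 = 172 non-jade stones altogether.
After those, each further stone must be jade, so 172 + 7 = 179 draws guarantee 7 jade stones.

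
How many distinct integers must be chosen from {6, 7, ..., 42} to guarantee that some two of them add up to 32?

28

Group the elements by complementary pair {x, 32−x}: {6,26}, {7,25}, {8,24}, …, giving 10 two-element pairs, the single value 16 (it cannot pair with itself since the integers are distinct), and 16 integers whose partner 32−x falls outside [6,42].
Pigeonhole: treating each of those 27 groups as a pigeonhole, one can pick one integer per group — 27 integers — with no two summing to 32.
The 28th integer lands in an occupied pair, forcing a sum of 32.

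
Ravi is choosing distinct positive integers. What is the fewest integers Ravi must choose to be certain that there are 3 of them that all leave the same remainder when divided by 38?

By the pigeonhole principle, the 38 residue classes mod 38 are the pigeonholes.
With 76 integers one could put 2 in each residue class and have no class reach 3.
The 77th integer pushes some class to 3, so 38·2 + 1 = 77.

77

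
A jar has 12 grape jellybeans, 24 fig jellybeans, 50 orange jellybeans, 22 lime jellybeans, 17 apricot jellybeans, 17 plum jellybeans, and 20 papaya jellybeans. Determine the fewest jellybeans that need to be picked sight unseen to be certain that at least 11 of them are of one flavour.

Put each drawn jellybean into a box by flavour. The largest draw with every box below 11 takes min(count, 10) from each flavour.
Σ min(cᵢ, 10) = 10 + 10 + 10 + 10 + 10 + 10 + 10 = 70.
Draw number 70 + 1 = 71 must push one box to 11.

71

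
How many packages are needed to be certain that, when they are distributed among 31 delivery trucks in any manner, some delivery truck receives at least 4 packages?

94

With 93 packages one could put exactly 3 in each of the 31 delivery trucks, and no delivery truck would reach 4.
One more package must land in a delivery truck that already has 3, giving it 4.
So 31 × 3 + 1 = 94 packages are required.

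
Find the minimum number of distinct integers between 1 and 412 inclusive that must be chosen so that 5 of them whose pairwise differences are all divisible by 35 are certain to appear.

Integers whose pairwise differences are multiples of 35 are exactly those sharing a remainder mod 35. The 35 residue classes mod 35 are the pigeonholes.
With 140 integers one could put 4 in each residue class and have no class reach 5.
The 141st integer pushes some class to 5, so 35·4 + 1 = 141.

141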